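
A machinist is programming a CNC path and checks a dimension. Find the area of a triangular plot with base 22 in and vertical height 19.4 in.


Shape: triangle
Base b = 22 in, Height h = 19.4 in
Formula: A = (1/2) * b * h
A = 0.5 * 22 * 19.4
A = 0.5 * 426.8
A = 213.4
213.4 in^2


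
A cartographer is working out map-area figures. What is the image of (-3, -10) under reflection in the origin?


Transformation: reflection
Original point: (-3, -10)
Rule for reflection through the origin: (x, y) -> (-x, -y)
Apply: (-3, -10) -> (3, 10)
(3, 10)


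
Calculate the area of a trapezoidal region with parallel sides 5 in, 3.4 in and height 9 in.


Shape: trapezoid
Parallel sides a = 5 in, b = 3.4 in; Height h = 9 in
Formula: A = (a + b) * h / 2
a + b = 5 + 3.4 = 8.4
A = 8.4 * 9 / 2
A = 75.6 / 2
A = 37.8
37.8 in^2


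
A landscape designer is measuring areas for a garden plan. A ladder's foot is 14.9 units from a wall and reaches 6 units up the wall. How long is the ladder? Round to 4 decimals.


Shape: right triangle
Legs a = 14.9 units, b = 6 units
Formula: c = sqrt(a^2 + b^2)
a^2 = 222.01, b^2 = 36
a^2 + b^2 = 258.01
c = sqrt(258.01)
c = 16.0627
16.0627 units


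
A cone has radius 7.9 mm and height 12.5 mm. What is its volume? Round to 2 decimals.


Shape: cone
Radius r = 7.9 mm, Height h = 12.5 mm
Formula: V = (1/3) * pi * r^2 * h
r^2 = 62.41
pi * r^2 * h = pi * 62.41 * 12.5 = 780.125 * pi
V = 780.125 * pi / 3
V = 816.94
816.94 mm^3


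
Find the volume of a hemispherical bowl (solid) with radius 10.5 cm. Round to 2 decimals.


Shape: hemisphere (half of a sphere)
Radius r = 10.5 cm
Formula: V = (1/2) * (4/3) * pi * r^3 = (2/3) * pi * r^3
r^3 = 1157.625
(2/3) * 1157.625 = 771.75
V = 771.75 * pi
V = 2424.52
2424.52 cm^3


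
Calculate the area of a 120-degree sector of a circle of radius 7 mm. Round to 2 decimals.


Shape: circular sector
Radius r = 7 mm, Angle = 120 degrees
Formula: A = (angle/360) * pi * r^2
r^2 = 49
Fraction of circle = 120/360
A = (120/360) * pi * 49
A = 16.333333 * pi
A = 51.31
51.31 mm^2


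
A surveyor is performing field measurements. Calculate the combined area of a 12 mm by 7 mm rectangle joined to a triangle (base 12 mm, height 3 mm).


Composite shape: rectangle + triangle
Rectangle area = 12 * 7 = 84
Triangle area = 0.5 * 12 * 3 = 18
Total = 84 + 18
Total = 102
102 mm^2


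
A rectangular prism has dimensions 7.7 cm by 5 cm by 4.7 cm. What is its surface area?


Shape: rectangular prism
l = 7.7 cm, w = 5 cm, h = 4.7 cm
Formula: SA = 2(lw + lh + wh)
lw = 38.5, lh = 36.19, wh = 23.5
lw + lh + wh = 98.19
SA = 2 * 98.19
SA = 196.38
196.38 cm^2


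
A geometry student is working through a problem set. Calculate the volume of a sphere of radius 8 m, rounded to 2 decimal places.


Shape: sphere
Radius r = 8 m
Formula: V = (4/3) * pi * r^3
r^3 = 512
(4/3) * 512 = 682.666667
V = 682.666667 * pi
V = 2144.66
2144.66 m^3


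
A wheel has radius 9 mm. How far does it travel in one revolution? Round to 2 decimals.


Shape: circle
Radius r = 9 mm
Formula: C = 2 * pi * r
C = 2 * pi * 9
C = 18 * pi
C = 56.55
56.55 mm


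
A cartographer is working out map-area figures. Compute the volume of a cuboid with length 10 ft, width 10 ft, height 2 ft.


Shape: rectangular prism
l = 10 ft, w = 10 ft, h = 2 ft
Formula: V = l * w * h
V = 10 * 10 * 2
V = 100 * 2
V = 200
200 ft^3


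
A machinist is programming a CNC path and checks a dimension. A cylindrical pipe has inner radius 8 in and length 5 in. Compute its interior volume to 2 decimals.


Shape: cylinder
Radius r = 8 in, Height h = 5 in
Formula: V = pi * r^2 * h
r^2 = 64
V = pi * 64 * 5
V = 320 * pi
V = 1005.31
1005.31 in^3


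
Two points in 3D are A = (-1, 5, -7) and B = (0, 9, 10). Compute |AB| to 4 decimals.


3D distance between two points
P1 = (-1, 5, -7), P2 = (0, 9, 10)
Formula: d = sqrt((x2-x1)^2 + (y2-y1)^2 + (z2-z1)^2)
dx = 0 - -1 = 1
dy = 9 - 5 = 4
dz = 10 - -7 = 17
dx^2 + dy^2 + dz^2 = 1 + 16 + 289 = 306
d = sqrt(306)
d = 17.4929
17.4929 units


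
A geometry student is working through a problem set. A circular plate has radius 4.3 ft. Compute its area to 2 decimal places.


Shape: circle
Radius r = 4.3 ft
Formula: A = pi * r^2
r^2 = 4.3^2 = 18.49
A = pi * 18.49
A = 58.09
58.09 ft^2


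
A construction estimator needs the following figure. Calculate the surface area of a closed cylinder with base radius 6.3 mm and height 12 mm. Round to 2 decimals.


Shape: closed cylinder
Radius r = 6.3 mm, Height h = 12 mm
Formula: SA = 2*pi*r^2 + 2*pi*r*h = 2*pi*r*(r + h)
r + h = 18.3
2 * r * (r + h) = 2 * 6.3 * 18.3 = 230.58
SA = 230.58 * pi
SA = 724.39
724.39 mm^2


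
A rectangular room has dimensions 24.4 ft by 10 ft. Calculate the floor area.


Shape: rectangle
Length l = 24.4 ft, Width w = 10 ft
Formula: A = l * w
A = 24.4 * 10
A = 244
244 ft^2


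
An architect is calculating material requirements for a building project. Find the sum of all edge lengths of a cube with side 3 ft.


Shape: cube
Side s = 3 ft
A cube has 12 edges, all equal.
Formula: total edge length = 12 * s
Total = 12 * 3
Total = 36
36 ft


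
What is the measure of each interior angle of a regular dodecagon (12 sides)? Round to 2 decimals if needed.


Shape: regular dodecagon (12 sides)
Formula: interior angle = (n - 2) * 180 / n
(n - 2) = 10
(n - 2) * 180 = 1800
angle = 1800 / 12
angle = 150
150 degrees


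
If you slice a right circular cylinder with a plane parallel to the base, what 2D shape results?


Solid: right circular cylinder
Cutting plane: parallel to the base
Visualize the intersection of the plane with the solid's surface.
The boundary of the cut region is a circle.
circle


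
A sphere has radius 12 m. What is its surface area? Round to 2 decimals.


Shape: sphere
Radius r = 12 m
Formula: SA = 4 * pi * r^2
r^2 = 144
SA = 4 * pi * 144
SA = 576 * pi
SA = 1809.56
1809.56 m^2


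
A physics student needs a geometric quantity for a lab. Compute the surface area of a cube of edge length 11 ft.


Shape: cube
Side s = 11 ft
A cube has 6 square faces.
Formula: SA = 6 * s^2
s^2 = 121
SA = 6 * 121
SA = 726
726 ft^2


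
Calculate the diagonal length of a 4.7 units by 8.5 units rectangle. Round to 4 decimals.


Shape: rectangle (diagonal via Pythagoras)
Sides: 4.7 units and 8.5 units
Formula: d = sqrt(l^2 + w^2)
l^2 = 22.09, w^2 = 72.25
l^2 + w^2 = 94.34
d = sqrt(94.34)
d = 9.7129
9.7129 units


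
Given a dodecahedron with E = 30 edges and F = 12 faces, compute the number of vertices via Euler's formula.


Polyhedron: dodecahedron
Euler's formula for convex polyhedra: V - E + F = 2
Given: E = 30 edges and F = 12 faces
Solve for V:
V = 2 + E - F = 2 + 30 - 12 = 20
20 vertices


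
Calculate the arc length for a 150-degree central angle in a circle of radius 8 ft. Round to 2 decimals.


Shape: circular arc
Radius r = 8 ft, Angle = 150 degrees
Formula: L = (angle/360) * 2 * pi * r
2 * pi * r = 16 * pi
L = (150/360) * 16 * pi
L = 6.666667 * pi
L = 20.94
20.94 ft


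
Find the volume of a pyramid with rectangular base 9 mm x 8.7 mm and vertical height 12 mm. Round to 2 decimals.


Shape: rectangular pyramid
Base: 9 mm x 8.7 mm, Height h = 12 mm
Formula: V = (1/3) * base_area * h
base_area = 9 * 8.7 = 78.3
base_area * h = 78.3 * 12 = 939.6
V = 939.6 / 3
V = 313.2
313.2 mm^3


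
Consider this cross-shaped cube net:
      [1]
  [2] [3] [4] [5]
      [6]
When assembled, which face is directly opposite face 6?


Net: cross layout. Take square 3 as the base (bottom).
Fold the four squares in the horizontal row up around 3: 2 -> left, 4 -> right, 5 wraps to the top.
Fold 1 and 6 up from 3: 1 -> back, 6 -> front.
Opposite pairs are therefore: (1, 6), (2, 4), (3, 5).
Face 6 is opposite face 1.
face 1


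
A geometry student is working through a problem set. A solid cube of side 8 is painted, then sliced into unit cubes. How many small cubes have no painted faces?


Large cube: 8 x 8 x 8, cut into unit cubes.
n = 8, so n - 2 = 6
Unpainted cubes form the interior (n - 2)^3 block.
(n - 2)^3 = 6^3 = 216
216 unit cubes


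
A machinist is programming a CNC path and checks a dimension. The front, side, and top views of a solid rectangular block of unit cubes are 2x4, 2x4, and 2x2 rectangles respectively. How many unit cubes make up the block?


Orthographic views of a solid rectangular block:
Front view 2 x 4 -> length = 2, height = 4
Side view 2 x 4 -> width = 2, height = 4 (consistent)
Top view 2 x 2 -> confirms length = 2, width = 2
The block is 2 x 2 x 4.
Total unit cubes = 2 * 2 * 4 = 16
16 unit cubes


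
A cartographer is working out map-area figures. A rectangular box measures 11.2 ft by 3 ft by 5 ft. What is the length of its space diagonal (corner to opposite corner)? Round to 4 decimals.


Shape: rectangular box (space diagonal)
l = 11.2 ft, w = 3 ft, h = 5 ft
Visualize: the diagonal of the base, then a right triangle with that diagonal and the height.
Formula: d = sqrt(l^2 + w^2 + h^2)
l^2 + w^2 + h^2 = 125.44 + 9 + 25 = 159.44
d = sqrt(159.44)
d = 12.627
12.627 ft


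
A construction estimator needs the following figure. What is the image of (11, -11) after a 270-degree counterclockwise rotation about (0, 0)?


Transformation: rotation about the origin
Original point: (11, -11)
Rule for 270 deg counterclockwise: (x, y) -> (y, -x)
Apply: (11, -11) -> (-11, -11)
(-11, -11)


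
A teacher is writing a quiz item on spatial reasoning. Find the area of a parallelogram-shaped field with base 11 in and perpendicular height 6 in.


Shape: parallelogram
Base b = 11 in, Height h = 6 in
Formula: A = b * h
A = 11 * 6
A = 66
66 in^2


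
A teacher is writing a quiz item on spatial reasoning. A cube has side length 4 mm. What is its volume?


Shape: cube
Side s = 4 mm
Formula: V = s^3
V = 4 * 4 * 4
V = 16 * 4
V = 64
64 mm^3


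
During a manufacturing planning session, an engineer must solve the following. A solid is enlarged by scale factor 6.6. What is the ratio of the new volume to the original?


Linear scale factor k = 6.6
Rule: under a linear scaling by k, volumes scale by k^3.
k^3 = 6.6 * 6.6 * 6.6
k^3 = 43.56 * 6.6
k^3 = 287.496
Volume scales by a factor of 287.496.
287.496 (dimensionless)


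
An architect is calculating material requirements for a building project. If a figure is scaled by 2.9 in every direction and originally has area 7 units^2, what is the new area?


Linear scale factor k = 2.9
Original area = 7 units^2
Rule: under a linear scaling by k, areas scale by k^2.
k^2 = 2.9^2 = 8.41
New area = 7 * 8.41
New area = 58.87
58.87 units^2


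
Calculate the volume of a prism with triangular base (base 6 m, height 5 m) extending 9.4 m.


Shape: triangular prism
Triangle base = 6 m, triangle height = 5 m, prism length L = 9.4 m
Formula: V = (1/2 * b * h_tri) * L
Cross-section area = 0.5 * 6 * 5 = 15
V = 15 * 9.4
V = 141
141 m^3


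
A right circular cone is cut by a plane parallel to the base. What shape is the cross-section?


Solid: right circular cone
Cutting plane: parallel to the base
Visualize the intersection of the plane with the solid's surface.
The boundary of the cut region is a circle.
circle


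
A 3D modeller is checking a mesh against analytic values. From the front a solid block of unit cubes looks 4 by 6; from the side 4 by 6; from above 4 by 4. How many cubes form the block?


Orthographic views of a solid rectangular block:
Front view 4 x 6 -> length = 4, height = 6
Side view 4 x 6 -> width = 4, height = 6 (consistent)
Top view 4 x 4 -> confirms length = 4, width = 4
The block is 4 x 4 x 6.
Total unit cubes = 4 * 4 * 6 = 96
96 unit cubes


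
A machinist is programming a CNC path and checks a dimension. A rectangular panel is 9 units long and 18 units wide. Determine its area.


Shape: rectangle
Length l = 9 units, Width w = 18 units
Formula: A = l * w
A = 9 * 18
A = 162
162 units^2


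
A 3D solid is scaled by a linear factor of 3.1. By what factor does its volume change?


Linear scale factor k = 3.1
Rule: under a linear scaling by k, volumes scale by k^3.
k^3 = 3.1 * 3.1 * 3.1
k^3 = 9.61 * 3.1
k^3 = 29.791
Volume scales by a factor of 29.791.
29.791 (dimensionless)


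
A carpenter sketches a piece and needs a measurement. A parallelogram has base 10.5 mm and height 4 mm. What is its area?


Shape: parallelogram
Base b = 10.5 mm, Height h = 4 mm
Formula: A = b * h
A = 10.5 * 4
A = 42
42 mm^2


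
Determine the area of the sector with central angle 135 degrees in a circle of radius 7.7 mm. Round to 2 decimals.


Shape: circular sector
Radius r = 7.7 mm, Angle = 135 degrees
Formula: A = (angle/360) * pi * r^2
r^2 = 59.29
Fraction of circle = 135/360
A = (135/360) * pi * 59.29
A = 22.23375 * pi
A = 69.85
69.85 mm^2


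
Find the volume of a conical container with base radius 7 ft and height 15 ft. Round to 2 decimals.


Shape: cone
Radius r = 7 ft, Height h = 15 ft
Formula: V = (1/3) * pi * r^2 * h
r^2 = 49
pi * r^2 * h = pi * 49 * 15 = 735 * pi
V = 735 * pi / 3
V = 769.69
769.69 ft^3


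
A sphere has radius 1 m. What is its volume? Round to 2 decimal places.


Shape: sphere
Radius r = 1 m
Formula: V = (4/3) * pi * r^3
r^3 = 1
(4/3) * 1 = 1.333333
V = 1.333333 * pi
V = 4.19
4.19 m^3


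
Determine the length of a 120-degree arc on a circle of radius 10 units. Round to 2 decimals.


Shape: circular arc
Radius r = 10 units, Angle = 120 degrees
Formula: L = (angle/360) * 2 * pi * r
2 * pi * r = 20 * pi
L = (120/360) * 20 * pi
L = 6.666667 * pi
L = 20.94
20.94 units


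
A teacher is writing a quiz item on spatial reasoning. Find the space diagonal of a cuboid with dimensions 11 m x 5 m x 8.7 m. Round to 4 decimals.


Shape: rectangular box (space diagonal)
l = 11 m, w = 5 m, h = 8.7 m
Visualize: the diagonal of the base, then a right triangle with that diagonal and the height.
Formula: d = sqrt(l^2 + w^2 + h^2)
l^2 + w^2 + h^2 = 121 + 25 + 75.69 = 221.69
d = sqrt(221.69)
d = 14.8893
14.8893 m


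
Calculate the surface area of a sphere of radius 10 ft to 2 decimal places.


Shape: sphere
Radius r = 10 ft
Formula: SA = 4 * pi * r^2
r^2 = 100
SA = 4 * pi * 100
SA = 400 * pi
SA = 1256.64
1256.64 ft^2


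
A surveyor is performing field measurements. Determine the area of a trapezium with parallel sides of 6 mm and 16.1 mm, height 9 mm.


Shape: trapezoid
Parallel sides a = 6 mm, b = 16.1 mm; Height h = 9 mm
Formula: A = (a + b) * h / 2
a + b = 6 + 16.1 = 22.1
A = 22.1 * 9 / 2
A = 198.9 / 2
A = 99.45
99.45 mm^2


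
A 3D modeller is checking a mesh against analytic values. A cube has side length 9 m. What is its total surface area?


Shape: cube
Side s = 9 m
A cube has 6 square faces.
Formula: SA = 6 * s^2
s^2 = 81
SA = 6 * 81
SA = 486
486 m^2


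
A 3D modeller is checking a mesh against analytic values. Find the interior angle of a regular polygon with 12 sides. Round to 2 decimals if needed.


Shape: regular dodecagon (12 sides)
Formula: interior angle = (n - 2) * 180 / n
(n - 2) = 10
(n - 2) * 180 = 1800
angle = 1800 / 12
angle = 150
150 degrees


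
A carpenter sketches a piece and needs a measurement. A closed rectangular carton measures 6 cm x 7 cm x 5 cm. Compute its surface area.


Shape: rectangular prism
l = 6 cm, w = 7 cm, h = 5 cm
Formula: SA = 2(lw + lh + wh)
lw = 42, lh = 30, wh = 35
lw + lh + wh = 107
SA = 2 * 107
SA = 214
214 cm^2


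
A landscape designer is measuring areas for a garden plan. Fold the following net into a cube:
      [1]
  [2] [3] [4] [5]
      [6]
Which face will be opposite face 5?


Net: cross layout. Take square 3 as the base (bottom).
Fold the four squares in the horizontal row up around 3: 2 -> left, 4 -> right, 5 wraps to the top.
Fold 1 and 6 up from 3: 1 -> back, 6 -> front.
Opposite pairs are therefore: (1, 6), (2, 4), (3, 5).
Face 5 is opposite face 3.
face 3


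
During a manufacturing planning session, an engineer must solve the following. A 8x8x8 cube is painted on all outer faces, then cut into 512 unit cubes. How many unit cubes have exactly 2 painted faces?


Large cube: 8 x 8 x 8, cut into unit cubes.
n = 8, so n - 2 = 6
Cubes with 2 painted faces lie along the edges, excluding corners.
A cube has 12 edges; each contributes (n - 2) = 6 such cubes.
Count = 12 * 6 = 72
72 unit cubes


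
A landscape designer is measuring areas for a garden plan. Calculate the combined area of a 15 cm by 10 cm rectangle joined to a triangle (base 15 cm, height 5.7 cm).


Composite shape: rectangle + triangle
Rectangle area = 15 * 10 = 150
Triangle area = 0.5 * 15 * 5.7 = 42.75
Total = 150 + 42.75
Total = 192.75
192.75 cm^2


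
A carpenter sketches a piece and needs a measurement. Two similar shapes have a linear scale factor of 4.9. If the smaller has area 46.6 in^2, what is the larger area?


Linear scale factor k = 4.9
Original area = 46.6 in^2
Rule: under a linear scaling by k, areas scale by k^2.
k^2 = 4.9^2 = 24.01
New area = 46.6 * 24.01
New area = 1118.866
1118.866 in^2


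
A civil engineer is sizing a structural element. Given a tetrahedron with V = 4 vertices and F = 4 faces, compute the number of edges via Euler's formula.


Polyhedron: tetrahedron
Euler's formula for convex polyhedra: V - E + F = 2
Given: V = 4 vertices and F = 4 faces
Solve for E:
E = V + F - 2 = 4 + 4 - 2 = 6
6 edges


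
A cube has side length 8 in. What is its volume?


Shape: cube
Side s = 8 in
Formula: V = s^3
V = 8 * 8 * 8
V = 64 * 8
V = 512
512 in^3


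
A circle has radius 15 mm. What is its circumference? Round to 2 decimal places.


Shape: circle
Radius r = 15 mm
Formula: C = 2 * pi * r
C = 2 * pi * 15
C = 30 * pi
C = 94.25
94.25 mm


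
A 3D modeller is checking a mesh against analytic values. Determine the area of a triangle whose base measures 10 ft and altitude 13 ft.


Shape: triangle
Base b = 10 ft, Height h = 13 ft
Formula: A = (1/2) * b * h
A = 0.5 * 10 * 13
A = 0.5 * 130
A = 65
65 ft^2


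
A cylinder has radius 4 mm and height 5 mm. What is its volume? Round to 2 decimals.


Shape: cylinder
Radius r = 4 mm, Height h = 5 mm
Formula: V = pi * r^2 * h
r^2 = 16
V = pi * 16 * 5
V = 80 * pi
V = 251.33
251.33 mm^3


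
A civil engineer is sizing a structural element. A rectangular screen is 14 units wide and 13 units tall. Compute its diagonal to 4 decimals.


Shape: rectangle (diagonal via Pythagoras)
Sides: 14 units and 13 units
Formula: d = sqrt(l^2 + w^2)
l^2 = 196, w^2 = 169
l^2 + w^2 = 365
d = sqrt(365)
d = 19.105
19.105 units


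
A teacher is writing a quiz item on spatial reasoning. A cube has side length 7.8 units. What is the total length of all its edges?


Shape: cube
Side s = 7.8 units
A cube has 12 edges, all equal.
Formula: total edge length = 12 * s
Total = 12 * 7.8
Total = 93.6
93.6 units


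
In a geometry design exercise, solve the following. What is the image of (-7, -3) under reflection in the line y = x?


Transformation: reflection
Original point: (-7, -3)
Rule for reflection over y = x: (x, y) -> (y, x)
Apply: (-7, -3) -> (-3, -7)
(-3, -7)


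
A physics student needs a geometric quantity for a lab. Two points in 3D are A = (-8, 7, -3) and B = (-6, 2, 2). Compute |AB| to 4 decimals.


3D distance between two points
P1 = (-8, 7, -3), P2 = (-6, 2, 2)
Formula: d = sqrt((x2-x1)^2 + (y2-y1)^2 + (z2-z1)^2)
dx = -6 - -8 = 2
dy = 2 - 7 = -5
dz = 2 - -3 = 5
dx^2 + dy^2 + dz^2 = 4 + 25 + 25 = 54
d = sqrt(54)
d = 7.3485
7.3485 units


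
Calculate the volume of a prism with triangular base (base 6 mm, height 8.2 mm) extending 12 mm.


Shape: triangular prism
Triangle base = 6 mm, triangle height = 8.2 mm, prism length L = 12 mm
Formula: V = (1/2 * b * h_tri) * L
Cross-section area = 0.5 * 6 * 8.2 = 24.6
V = 24.6 * 12
V = 295.2
295.2 mm^3


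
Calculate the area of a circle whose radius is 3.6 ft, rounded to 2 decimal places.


Shape: circle
Radius r = 3.6 ft
Formula: A = pi * r^2
r^2 = 3.6^2 = 12.96
A = pi * 12.96
A = 40.72
40.72 ft^2


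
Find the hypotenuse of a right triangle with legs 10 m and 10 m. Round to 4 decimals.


Shape: right triangle
Legs a = 10 m, b = 10 m
Formula: c = sqrt(a^2 + b^2)
a^2 = 100, b^2 = 100
a^2 + b^2 = 200
c = sqrt(200)
c = 14.1421
14.1421 m


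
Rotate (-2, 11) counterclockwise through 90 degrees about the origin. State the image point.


Transformation: rotation about the origin
Original point: (-2, 11)
Rule for 90 deg counterclockwise: (x, y) -> (-y, x)
Apply: (-2, 11) -> (-11, -2)
(-11, -2)


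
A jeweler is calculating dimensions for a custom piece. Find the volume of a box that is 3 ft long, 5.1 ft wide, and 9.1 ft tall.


Shape: rectangular prism
l = 3 ft, w = 5.1 ft, h = 9.1 ft
Formula: V = l * w * h
V = 3 * 5.1 * 9.1
V = 15.3 * 9.1
V = 139.23
139.23 ft^3


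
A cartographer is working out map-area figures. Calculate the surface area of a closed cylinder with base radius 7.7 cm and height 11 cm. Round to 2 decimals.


Shape: closed cylinder
Radius r = 7.7 cm, Height h = 11 cm
Formula: SA = 2*pi*r^2 + 2*pi*r*h = 2*pi*r*(r + h)
r + h = 18.7
2 * r * (r + h) = 2 * 7.7 * 18.7 = 287.98
SA = 287.98 * pi
SA = 904.72
904.72 cm^2


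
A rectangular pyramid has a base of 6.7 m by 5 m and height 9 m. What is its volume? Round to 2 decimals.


Shape: rectangular pyramid
Base: 6.7 m x 5 m, Height h = 9 m
Formula: V = (1/3) * base_area * h
base_area = 6.7 * 5 = 33.5
base_area * h = 33.5 * 9 = 301.5
V = 301.5 / 3
V = 100.5
100.5 m^3


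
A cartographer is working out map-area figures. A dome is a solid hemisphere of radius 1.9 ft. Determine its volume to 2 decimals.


Shape: hemisphere (half of a sphere)
Radius r = 1.9 ft
Formula: V = (1/2) * (4/3) * pi * r^3 = (2/3) * pi * r^3
r^3 = 6.859
(2/3) * 6.859 = 4.572667
V = 4.572667 * pi
V = 14.37
14.37 ft^3


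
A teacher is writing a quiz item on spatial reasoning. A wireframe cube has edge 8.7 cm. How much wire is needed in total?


Shape: cube
Side s = 8.7 cm
A cube has 12 edges, all equal.
Formula: total edge length = 12 * s
Total = 12 * 8.7
Total = 104.4
104.4 cm


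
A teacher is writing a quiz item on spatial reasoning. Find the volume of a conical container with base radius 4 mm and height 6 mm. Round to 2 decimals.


Shape: cone
Radius r = 4 mm, Height h = 6 mm
Formula: V = (1/3) * pi * r^2 * h
r^2 = 16
pi * r^2 * h = pi * 16 * 6 = 96 * pi
V = 96 * pi / 3
V = 100.53
100.53 mm^3


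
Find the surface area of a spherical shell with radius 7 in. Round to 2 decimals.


Shape: sphere
Radius r = 7 in
Formula: SA = 4 * pi * r^2
r^2 = 49
SA = 4 * pi * 49
SA = 196 * pi
SA = 615.75
615.75 in^2


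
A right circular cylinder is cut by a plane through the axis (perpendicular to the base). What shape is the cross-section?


Solid: right circular cylinder
Cutting plane: through the axis (perpendicular to the base)
Visualize the intersection of the plane with the solid's surface.
The boundary of the cut region is a rectangle.
rectangle


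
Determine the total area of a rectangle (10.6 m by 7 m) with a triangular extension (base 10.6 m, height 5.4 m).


Composite shape: rectangle + triangle
Rectangle area = 10.6 * 7 = 74.2
Triangle area = 0.5 * 10.6 * 5.4 = 28.62
Total = 74.2 + 28.62
Total = 102.82
102.82 m^2


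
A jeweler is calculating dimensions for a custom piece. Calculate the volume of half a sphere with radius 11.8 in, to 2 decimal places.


Shape: hemisphere (half of a sphere)
Radius r = 11.8 in
Formula: V = (1/2) * (4/3) * pi * r^3 = (2/3) * pi * r^3
r^3 = 1643.032
(2/3) * 1643.032 = 1095.354667
V = 1095.354667 * pi
V = 3441.16
3441.16 in^3


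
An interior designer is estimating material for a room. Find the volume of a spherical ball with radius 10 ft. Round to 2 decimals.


Shape: sphere
Radius r = 10 ft
Formula: V = (4/3) * pi * r^3
r^3 = 1000
(4/3) * 1000 = 1333.333333
V = 1333.333333 * pi
V = 4188.79
4188.79 ft^3


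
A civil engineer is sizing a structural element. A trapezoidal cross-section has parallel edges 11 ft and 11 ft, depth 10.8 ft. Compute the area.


Shape: trapezoid
Parallel sides a = 11 ft, b = 11 ft; Height h = 10.8 ft
Formula: A = (a + b) * h / 2
a + b = 11 + 11 = 22
A = 22 * 10.8 / 2
A = 237.6 / 2
A = 118.8
118.8 ft^2


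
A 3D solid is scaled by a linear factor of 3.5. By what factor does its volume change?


Linear scale factor k = 3.5
Rule: under a linear scaling by k, volumes scale by k^3.
k^3 = 3.5 * 3.5 * 3.5
k^3 = 12.25 * 3.5
k^3 = 42.875
Volume scales by a factor of 42.875.
42.875 (dimensionless)


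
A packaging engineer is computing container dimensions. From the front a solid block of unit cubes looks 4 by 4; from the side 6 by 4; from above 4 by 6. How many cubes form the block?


Orthographic views of a solid rectangular block:
Front view 4 x 4 -> length = 4, height = 4
Side view 6 x 4 -> width = 6, height = 4 (consistent)
Top view 4 x 6 -> confirms length = 4, width = 6
The block is 4 x 6 x 4.
Total unit cubes = 4 * 6 * 4 = 96
96 unit cubes


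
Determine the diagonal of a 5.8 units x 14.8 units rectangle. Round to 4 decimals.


Shape: rectangle (diagonal via Pythagoras)
Sides: 5.8 units and 14.8 units
Formula: d = sqrt(l^2 + w^2)
l^2 = 33.64, w^2 = 219.04
l^2 + w^2 = 252.68
d = sqrt(252.68)
d = 15.8959
15.8959 units


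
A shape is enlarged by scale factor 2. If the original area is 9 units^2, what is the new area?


Linear scale factor k = 2
Original area = 9 units^2
Rule: under a linear scaling by k, areas scale by k^2.
k^2 = 2^2 = 4
New area = 9 * 4
New area = 36
36 units^2


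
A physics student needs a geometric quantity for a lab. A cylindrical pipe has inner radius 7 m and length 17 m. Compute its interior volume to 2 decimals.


Shape: cylinder
Radius r = 7 m, Height h = 17 m
Formula: V = pi * r^2 * h
r^2 = 49
V = pi * 49 * 17
V = 833 * pi
V = 2616.95
2616.95 m^3


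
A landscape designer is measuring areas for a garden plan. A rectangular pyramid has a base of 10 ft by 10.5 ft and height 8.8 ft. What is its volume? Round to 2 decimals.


Shape: rectangular pyramid
Base: 10 ft x 10.5 ft, Height h = 8.8 ft
Formula: V = (1/3) * base_area * h
base_area = 10 * 10.5 = 105
base_area * h = 105 * 8.8 = 924
V = 924 / 3
V = 308
308 ft^3


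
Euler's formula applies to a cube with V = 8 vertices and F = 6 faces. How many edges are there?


Polyhedron: cube
Euler's formula for convex polyhedra: V - E + F = 2
Given: V = 8 vertices and F = 6 faces
Solve for E:
E = V + F - 2 = 8 + 6 - 2 = 12
12 edges


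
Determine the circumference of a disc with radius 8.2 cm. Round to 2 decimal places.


Shape: circle
Radius r = 8.2 cm
Formula: C = 2 * pi * r
C = 2 * pi * 8.2
C = 16.4 * pi
C = 51.52
51.52 cm


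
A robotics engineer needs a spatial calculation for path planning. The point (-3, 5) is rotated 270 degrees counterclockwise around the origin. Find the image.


Transformation: rotation about the origin
Original point: (-3, 5)
Rule for 270 deg counterclockwise: (x, y) -> (y, -x)
Apply: (-3, 5) -> (5, 3)
(5, 3)


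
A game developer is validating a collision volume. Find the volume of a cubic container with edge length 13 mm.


Shape: cube
Side s = 13 mm
Formula: V = s^3
V = 13 * 13 * 13
V = 169 * 13
V = 2197
2197 mm^3


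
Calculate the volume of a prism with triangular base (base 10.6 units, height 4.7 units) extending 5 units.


Shape: triangular prism
Triangle base = 10.6 units, triangle height = 4.7 units, prism length L = 5 units
Formula: V = (1/2 * b * h_tri) * L
Cross-section area = 0.5 * 10.6 * 4.7 = 24.91
V = 24.91 * 5
V = 124.55
124.55 units^3


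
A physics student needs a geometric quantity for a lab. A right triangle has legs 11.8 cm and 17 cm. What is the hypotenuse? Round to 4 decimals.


Shape: right triangle
Legs a = 11.8 cm, b = 17 cm
Formula: c = sqrt(a^2 + b^2)
a^2 = 139.24, b^2 = 289
a^2 + b^2 = 428.24
c = sqrt(428.24)
c = 20.694
20.694 cm


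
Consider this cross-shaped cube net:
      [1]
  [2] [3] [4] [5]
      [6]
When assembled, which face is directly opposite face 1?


Net: cross layout. Take square 3 as the base (bottom).
Fold the four squares in the horizontal row up around 3: 2 -> left, 4 -> right, 5 wraps to the top.
Fold 1 and 6 up from 3: 1 -> back, 6 -> front.
Opposite pairs are therefore: (1, 6), (2, 4), (3, 5).
Face 1 is opposite face 6.
face 6


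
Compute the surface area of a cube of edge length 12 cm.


Shape: cube
Side s = 12 cm
A cube has 6 square faces.
Formula: SA = 6 * s^2
s^2 = 144
SA = 6 * 144
SA = 864
864 cm^2


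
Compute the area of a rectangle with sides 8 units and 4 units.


Shape: rectangle
Length l = 8 units, Width w = 4 units
Formula: A = l * w
A = 8 * 4
A = 32
32 units^2


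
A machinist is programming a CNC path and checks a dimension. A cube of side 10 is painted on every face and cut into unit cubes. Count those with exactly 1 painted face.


Large cube: 10 x 10 x 10, cut into unit cubes.
n = 10, so n - 2 = 8
Cubes with 1 painted face lie in the interior of each face.
A cube has 6 faces; each contributes (n - 2)^2 = 64 such cubes.
Count = 6 * 64 = 384
384 unit cubes


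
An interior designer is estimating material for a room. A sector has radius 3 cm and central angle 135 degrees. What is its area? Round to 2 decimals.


Shape: circular sector
Radius r = 3 cm, Angle = 135 degrees
Formula: A = (angle/360) * pi * r^2
r^2 = 9
Fraction of circle = 135/360
A = (135/360) * pi * 9
A = 3.375 * pi
A = 10.6
10.6 cm^2


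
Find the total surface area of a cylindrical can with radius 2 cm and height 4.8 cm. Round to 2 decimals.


Shape: closed cylinder
Radius r = 2 cm, Height h = 4.8 cm
Formula: SA = 2*pi*r^2 + 2*pi*r*h = 2*pi*r*(r + h)
r + h = 6.8
2 * r * (r + h) = 2 * 2 * 6.8 = 27.2
SA = 27.2 * pi
SA = 85.45
85.45 cm^2


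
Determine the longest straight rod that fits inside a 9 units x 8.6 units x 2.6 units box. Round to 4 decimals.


Shape: rectangular box (space diagonal)
l = 9 units, w = 8.6 units, h = 2.6 units
Visualize: the diagonal of the base, then a right triangle with that diagonal and the height.
Formula: d = sqrt(l^2 + w^2 + h^2)
l^2 + w^2 + h^2 = 81 + 73.96 + 6.76 = 161.72
d = sqrt(161.72)
d = 12.7169
12.7169 units


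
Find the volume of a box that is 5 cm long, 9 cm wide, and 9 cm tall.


Shape: rectangular prism
l = 5 cm, w = 9 cm, h = 9 cm
Formula: V = l * w * h
V = 5 * 9 * 9
V = 45 * 9
V = 405
405 cm^3


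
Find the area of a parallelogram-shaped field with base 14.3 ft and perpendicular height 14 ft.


Shape: parallelogram
Base b = 14.3 ft, Height h = 14 ft
Formula: A = b * h
A = 14.3 * 14
A = 200.2
200.2 ft^2


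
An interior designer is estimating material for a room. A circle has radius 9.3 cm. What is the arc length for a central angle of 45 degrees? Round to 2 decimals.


Shape: circular arc
Radius r = 9.3 cm, Angle = 45 degrees
Formula: L = (angle/360) * 2 * pi * r
2 * pi * r = 18.6 * pi
L = (45/360) * 18.6 * pi
L = 2.325 * pi
L = 7.3
7.3 cm


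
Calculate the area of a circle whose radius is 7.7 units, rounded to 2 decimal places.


Shape: circle
Radius r = 7.7 units
Formula: A = pi * r^2
r^2 = 7.7^2 = 59.29
A = pi * 59.29
A = 186.27
186.27 units^2


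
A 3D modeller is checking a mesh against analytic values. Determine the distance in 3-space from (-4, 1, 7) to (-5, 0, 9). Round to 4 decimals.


3D distance between two points
P1 = (-4, 1, 7), P2 = (-5, 0, 9)
Formula: d = sqrt((x2-x1)^2 + (y2-y1)^2 + (z2-z1)^2)
dx = -5 - -4 = -1
dy = 0 - 1 = -1
dz = 9 - 7 = 2
dx^2 + dy^2 + dz^2 = 1 + 1 + 4 = 6
d = sqrt(6)
d = 2.4495
2.4495 units


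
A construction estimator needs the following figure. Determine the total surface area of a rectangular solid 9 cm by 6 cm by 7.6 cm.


Shape: rectangular prism
l = 9 cm, w = 6 cm, h = 7.6 cm
Formula: SA = 2(lw + lh + wh)
lw = 54, lh = 68.4, wh = 45.6
lw + lh + wh = 168
SA = 2 * 168
SA = 336
336 cm^2


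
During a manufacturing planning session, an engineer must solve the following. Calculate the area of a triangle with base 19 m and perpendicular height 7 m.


Shape: triangle
Base b = 19 m, Height h = 7 m
Formula: A = (1/2) * b * h
A = 0.5 * 19 * 7
A = 0.5 * 133
A = 66.5
66.5 m^2


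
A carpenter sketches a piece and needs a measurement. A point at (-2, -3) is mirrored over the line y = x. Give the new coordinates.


Transformation: reflection
Original point: (-2, -3)
Rule for reflection over y = x: (x, y) -> (y, x)
Apply: (-2, -3) -> (-3, -2)
(-3, -2)


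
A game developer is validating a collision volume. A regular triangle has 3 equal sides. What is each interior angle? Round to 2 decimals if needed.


Shape: regular triangle (3 sides)
Formula: interior angle = (n - 2) * 180 / n
(n - 2) = 1
(n - 2) * 180 = 180
angle = 180 / 3
angle = 60
60 degrees


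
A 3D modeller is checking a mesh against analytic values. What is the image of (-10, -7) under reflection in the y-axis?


Transformation: reflection
Original point: (-10, -7)
Rule for reflection over the y-axis: (x, y) -> (-x, y)
Apply: (-10, -7) -> (10, -7)
(10, -7)


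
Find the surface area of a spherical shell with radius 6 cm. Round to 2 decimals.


Shape: sphere
Radius r = 6 cm
Formula: SA = 4 * pi * r^2
r^2 = 36
SA = 4 * pi * 36
SA = 144 * pi
SA = 452.39
452.39 cm^2


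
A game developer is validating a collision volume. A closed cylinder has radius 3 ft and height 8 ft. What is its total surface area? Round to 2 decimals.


Shape: closed cylinder
Radius r = 3 ft, Height h = 8 ft
Formula: SA = 2*pi*r^2 + 2*pi*r*h = 2*pi*r*(r + h)
r + h = 11
2 * r * (r + h) = 2 * 3 * 11 = 66
SA = 66 * pi
SA = 207.35
207.35 ft^2


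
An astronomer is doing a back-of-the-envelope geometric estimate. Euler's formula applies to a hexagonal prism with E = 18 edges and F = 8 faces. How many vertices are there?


Polyhedron: hexagonal prism
Euler's formula for convex polyhedra: V - E + F = 2
Given: E = 18 edges and F = 8 faces
Solve for V:
V = 2 + E - F = 2 + 18 - 8 = 12
12 vertices


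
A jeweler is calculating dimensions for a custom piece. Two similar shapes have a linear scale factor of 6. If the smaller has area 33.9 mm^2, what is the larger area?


Linear scale factor k = 6
Original area = 33.9 mm^2
Rule: under a linear scaling by k, areas scale by k^2.
k^2 = 6^2 = 36
New area = 33.9 * 36
New area = 1220.4
1220.4 mm^2


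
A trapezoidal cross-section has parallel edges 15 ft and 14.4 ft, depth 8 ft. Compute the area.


Shape: trapezoid
Parallel sides a = 15 ft, b = 14.4 ft; Height h = 8 ft
Formula: A = (a + b) * h / 2
a + b = 15 + 14.4 = 29.4
A = 29.4 * 8 / 2
A = 235.2 / 2
A = 117.6
117.6 ft^2


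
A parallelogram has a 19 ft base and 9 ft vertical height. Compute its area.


Shape: parallelogram
Base b = 19 ft, Height h = 9 ft
Formula: A = b * h
A = 19 * 9
A = 171
171 ft^2


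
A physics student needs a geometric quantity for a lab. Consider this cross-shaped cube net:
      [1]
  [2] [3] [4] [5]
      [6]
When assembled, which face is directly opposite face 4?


Net: cross layout. Take square 3 as the base (bottom).
Fold the four squares in the horizontal row up around 3: 2 -> left, 4 -> right, 5 wraps to the top.
Fold 1 and 6 up from 3: 1 -> back, 6 -> front.
Opposite pairs are therefore: (1, 6), (2, 4), (3, 5).
Face 4 is opposite face 2.
face 2


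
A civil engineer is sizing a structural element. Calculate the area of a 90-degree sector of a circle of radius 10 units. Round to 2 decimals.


Shape: circular sector
Radius r = 10 units, Angle = 90 degrees
Formula: A = (angle/360) * pi * r^2
r^2 = 100
Fraction of circle = 90/360
A = (90/360) * pi * 100
A = 25 * pi
A = 78.54
78.54 units^2


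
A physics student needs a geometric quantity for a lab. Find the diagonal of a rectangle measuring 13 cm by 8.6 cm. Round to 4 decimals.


Shape: rectangle (diagonal via Pythagoras)
Sides: 13 cm and 8.6 cm
Formula: d = sqrt(l^2 + w^2)
l^2 = 169, w^2 = 73.96
l^2 + w^2 = 242.96
d = sqrt(242.96)
d = 15.5872
15.5872 cm


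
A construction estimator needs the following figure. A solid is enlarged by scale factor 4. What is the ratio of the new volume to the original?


Linear scale factor k = 4
Rule: under a linear scaling by k, volumes scale by k^3.
k^3 = 4 * 4 * 4
k^3 = 16 * 4
k^3 = 64
Volume scales by a factor of 64.
64 (dimensionless)


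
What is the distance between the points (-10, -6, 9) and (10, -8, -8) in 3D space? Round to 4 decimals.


3D distance between two points
P1 = (-10, -6, 9), P2 = (10, -8, -8)
Formula: d = sqrt((x2-x1)^2 + (y2-y1)^2 + (z2-z1)^2)
dx = 10 - -10 = 20
dy = -8 - -6 = -2
dz = -8 - 9 = -17
dx^2 + dy^2 + dz^2 = 400 + 4 + 289 = 693
d = sqrt(693)
d = 26.3249
26.3249 units


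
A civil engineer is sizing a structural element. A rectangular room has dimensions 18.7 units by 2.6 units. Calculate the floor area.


Shape: rectangle
Length l = 18.7 units, Width w = 2.6 units
Formula: A = l * w
A = 18.7 * 2.6
A = 48.62
48.62 units^2


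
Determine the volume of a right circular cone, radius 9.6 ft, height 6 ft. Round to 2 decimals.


Shape: cone
Radius r = 9.6 ft, Height h = 6 ft
Formula: V = (1/3) * pi * r^2 * h
r^2 = 92.16
pi * r^2 * h = pi * 92.16 * 6 = 552.96 * pi
V = 552.96 * pi / 3
V = 579.06
579.06 ft^3


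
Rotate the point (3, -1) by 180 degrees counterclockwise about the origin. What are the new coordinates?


Transformation: rotation about the origin
Original point: (3, -1)
Rule for 180 deg: (x, y) -> (-x, -y)
Apply: (3, -1) -> (-3, 1)
(-3, 1)


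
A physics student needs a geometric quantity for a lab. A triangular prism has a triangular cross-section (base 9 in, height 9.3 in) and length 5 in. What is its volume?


Shape: triangular prism
Triangle base = 9 in, triangle height = 9.3 in, prism length L = 5 in
Formula: V = (1/2 * b * h_tri) * L
Cross-section area = 0.5 * 9 * 9.3 = 41.85
V = 41.85 * 5
V = 209.25
209.25 in^3


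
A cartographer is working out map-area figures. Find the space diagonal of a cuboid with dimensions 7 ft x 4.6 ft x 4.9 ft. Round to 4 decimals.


Shape: rectangular box (space diagonal)
l = 7 ft, w = 4.6 ft, h = 4.9 ft
Visualize: the diagonal of the base, then a right triangle with that diagonal and the height.
Formula: d = sqrt(l^2 + w^2 + h^2)
l^2 + w^2 + h^2 = 49 + 21.16 + 24.01 = 94.17
d = sqrt(94.17)
d = 9.7041
9.7041 ft


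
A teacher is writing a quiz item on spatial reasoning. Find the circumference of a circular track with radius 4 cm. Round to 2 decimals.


Shape: circle
Radius r = 4 cm
Formula: C = 2 * pi * r
C = 2 * pi * 4
C = 8 * pi
C = 25.13
25.13 cm


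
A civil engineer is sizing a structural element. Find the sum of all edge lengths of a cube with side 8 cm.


Shape: cube
Side s = 8 cm
A cube has 12 edges, all equal.
Formula: total edge length = 12 * s
Total = 12 * 8
Total = 96
96 cm


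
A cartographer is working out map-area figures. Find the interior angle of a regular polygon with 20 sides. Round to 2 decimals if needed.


Shape: regular icosagon (20 sides)
Formula: interior angle = (n - 2) * 180 / n
(n - 2) = 18
(n - 2) * 180 = 3240
angle = 3240 / 20
angle = 162
162 degrees


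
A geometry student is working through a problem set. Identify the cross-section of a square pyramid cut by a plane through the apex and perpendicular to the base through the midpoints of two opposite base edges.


Solid: square pyramid
Cutting plane: through the apex and perpendicular to the base through the midpoints of two opposite base edges
Visualize the intersection of the plane with the solid's surface.
The boundary of the cut region is a isosceles triangle.
isosceles triangle


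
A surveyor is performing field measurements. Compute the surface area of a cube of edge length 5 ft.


Shape: cube
Side s = 5 ft
A cube has 6 square faces.
Formula: SA = 6 * s^2
s^2 = 25
SA = 6 * 25
SA = 150
150 ft^2


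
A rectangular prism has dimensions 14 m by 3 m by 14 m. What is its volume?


Shape: rectangular prism
l = 14 m, w = 3 m, h = 14 m
Formula: V = l * w * h
V = 14 * 3 * 14
V = 42 * 14
V = 588
588 m^3
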